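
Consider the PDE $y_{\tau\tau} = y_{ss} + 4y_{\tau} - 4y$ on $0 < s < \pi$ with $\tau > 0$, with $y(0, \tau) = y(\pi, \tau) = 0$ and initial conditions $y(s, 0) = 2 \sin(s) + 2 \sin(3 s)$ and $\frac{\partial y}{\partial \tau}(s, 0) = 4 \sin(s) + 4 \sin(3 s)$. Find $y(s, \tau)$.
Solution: Substitute $y = e^{2\tau}u$, i.e. $u = e^{-2\tau}y$.
By the product rule, $y_{\tau} = e^{2\tau}(u_{\tau} + 2u)$, $y_{\tau\tau} = e^{2\tau}(u_{\tau\tau} + 4u_{\tau} + 4u)$, $y_{ss} = e^{2\tau}u_{ss}$.
Substituting into the PDE and dividing by $e^{2\tau}$: $u_{\tau\tau} + 4u_{\tau} + 4u = u_{ss} + 4(u_{\tau} + 2u) - 4u$.
The lower-order terms cancel, leaving the standard wave equation $u_{\tau\tau} = u_{ss}$.
Initial data for $u$: $u(s,0) = y(s,0) = 2 \sin(s) + 2 \sin(3 s)$; $u_{\tau}(s,0) = y_{\tau}(s,0) - 2y(s,0) = 0$. The boundary conditions carry over: $u(0,\tau) = u(\pi,\tau) = 0$.
Solve for $u$:
  Using separation of variables $u = X(s)T(\tau)$:
  Eigenfunctions: $\sin(ns)$, $n = 1, 2, 3, \ldots$
  General solution: $u(s, \tau) = \sum [A_n \cos(n \tau) + B_n \sin(n \tau)] \sin(ns)$
  From $u(s,0) = 2 \sin(s) + 2 \sin(3 s)$: $A_1=2, A_3=2$. From $u_{\tau}(s,0) = 0$: all $B_n = 0$.
Hence $u(s,\tau) = 2 \sin(s) \cos(\tau) + 2 \sin(3 s) \cos(3 \tau)$.
Transform back: $y(s,\tau) = e^{2\tau}u(s,\tau)$.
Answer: $y(s, \tau) = 2 e^{2 \tau} \sin(s) \cos(\tau) + 2 e^{2 \tau} \sin(3 s) \cos(3 \tau)$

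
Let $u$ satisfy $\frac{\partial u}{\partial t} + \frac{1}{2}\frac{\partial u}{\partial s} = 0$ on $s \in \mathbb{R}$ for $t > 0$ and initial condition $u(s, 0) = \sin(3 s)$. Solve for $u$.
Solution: By characteristics ($ds/dt = 1/2$), $u(s,t) = f(s - \frac{1}{2}t)$ with $f = u( \cdot , 0)$.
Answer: $u(s, t) = \sin(3 s - 3 t/2)$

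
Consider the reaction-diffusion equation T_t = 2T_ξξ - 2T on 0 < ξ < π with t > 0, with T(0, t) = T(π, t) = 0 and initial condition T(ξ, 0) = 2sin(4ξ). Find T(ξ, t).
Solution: Substitute T = exp(-2t)u.
Then T_t = exp(-2t)(u_t - 2u), T_ξξ = exp(-2t)u_ξξ; substituting and dividing by exp(-2t), the lower-order terms cancel: u_t = 2u_ξξ (standard heat equation).
Data for u: u(ξ,0) = T(ξ,0) = 2sin(4ξ). The boundary conditions carry over: u(0,t) = u(π,t) = 0.
Separating variables: u = Σ c_n exp(-2n²t) sin(nξ). From u(ξ,0) = 2sin(4ξ): c_4=2.
So u(ξ,t) = 2exp(-32t)sin(4ξ), and T(ξ,t) = exp(-2t)u(ξ,t).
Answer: T(ξ, t) = 2exp(-34t)sin(4ξ)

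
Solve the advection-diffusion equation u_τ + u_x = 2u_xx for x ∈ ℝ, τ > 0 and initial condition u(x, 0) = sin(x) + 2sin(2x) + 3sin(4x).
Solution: Moving frame: η = x - τ, σ = τ, u = w(η,σ), so u_τ = w_σ - w_η and u_xx = w_ηη.
Hence u_τ + u_x = w_σ and the PDE becomes the heat equation w_σ = 2w_ηη on η ∈ ℝ.
Initial data: w(η,0) = u(η,0) = sin(η) + 2sin(2η) + 3sin(4η). Each mode sin(nη) decays as exp(-2n²σ) on ℝ, so w(η,σ) = Σ c_n exp(-2n²σ) sin(nη) with c_1=1, c_2=2, c_4=3: w(η,σ) = exp(-2σ)sin(η) + 2exp(-8σ)sin(2η) + 3exp(-32σ)sin(4η).
Substituting back: u(x,τ) = w(x - τ, τ).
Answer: u(x, τ) = exp(-2τ)sin(x - τ) + 2exp(-8τ)sin(2x - 2τ) + 3exp(-32τ)sin(4x - 4τ)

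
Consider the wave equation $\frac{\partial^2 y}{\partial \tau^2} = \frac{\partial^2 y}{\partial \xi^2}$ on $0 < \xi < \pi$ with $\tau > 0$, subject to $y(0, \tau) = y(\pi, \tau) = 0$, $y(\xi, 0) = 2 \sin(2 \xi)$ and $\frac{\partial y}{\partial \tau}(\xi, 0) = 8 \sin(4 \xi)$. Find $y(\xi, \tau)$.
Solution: Using separation of variables $y = X(\xi)T(\tau)$:
Eigenfunctions: $\sin(n\xi)$, $n = 1, 2, 3, \ldots$
General solution: $y(\xi, \tau) = \sum [A_n \cos(n \tau) + B_n \sin(n \tau)] \sin(n\xi)$
From $y(\xi,0) = 2 \sin(2 \xi)$: $A_2=2$. From $y_{\tau}(\xi,0) = 8 \sin(4 \xi)$, using $y_{\tau}(\xi,0) = \sum \omega_n B_n \sin(n\xi)$ with $\omega_n = n$: $B_4 = 8/4 = 2$.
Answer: $y(\xi, \tau) = 2 \sin(4 \tau) \sin(4 \xi) + 2 \sin(2 \xi) \cos(2 \tau)$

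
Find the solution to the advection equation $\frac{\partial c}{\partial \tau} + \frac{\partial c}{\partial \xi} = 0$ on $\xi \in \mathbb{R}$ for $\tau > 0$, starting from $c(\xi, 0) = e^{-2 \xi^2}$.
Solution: By characteristics ($d\xi/d\tau = 1$), $c(\xi,\tau) = f(\xi - \tau)$ with $f = c( \cdot , 0)$.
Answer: $c(\xi, \tau) = e^{-2 (-\tau + \xi)^2}$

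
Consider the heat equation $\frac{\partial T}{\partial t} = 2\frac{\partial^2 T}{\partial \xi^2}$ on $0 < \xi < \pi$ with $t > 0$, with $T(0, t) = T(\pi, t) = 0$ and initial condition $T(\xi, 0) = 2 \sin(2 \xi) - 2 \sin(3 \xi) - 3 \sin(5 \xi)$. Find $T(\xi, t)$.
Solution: Using separation of variables $T = X(\xi)G(t)$:
Eigenfunctions: $\sin(n\xi)$, $n = 1, 2, 3, \ldots$
General solution: $T(\xi, t) = \sum c_n \sin(n\xi) e^{-2n^2 t}$
Matching $T(\xi,0) = 2 \sin(2 \xi) - 2 \sin(3 \xi) - 3 \sin(5 \xi)$ term by term: $c_2=2, c_3=-2, c_5=-3$.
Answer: $T(\xi, t) = 2 e^{-8 t} \sin(2 \xi) - 2 e^{-18 t} \sin(3 \xi) - 3 e^{-50 t} \sin(5 \xi)$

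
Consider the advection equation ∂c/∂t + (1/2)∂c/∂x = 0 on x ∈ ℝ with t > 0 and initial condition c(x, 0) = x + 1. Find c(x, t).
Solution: By characteristics (dx/dt = 1/2), c(x,t) = f(x - (1/2)t) with f = c(·, 0).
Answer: c(x, t) = -(1/2)t + x + 1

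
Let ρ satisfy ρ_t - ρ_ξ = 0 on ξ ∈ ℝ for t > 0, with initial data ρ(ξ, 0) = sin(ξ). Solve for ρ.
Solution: By characteristics (dξ/dt = -1), ρ(ξ,t) = f(ξ + t) with f = ρ(·, 0).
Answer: ρ(ξ, t) = sin(t + ξ)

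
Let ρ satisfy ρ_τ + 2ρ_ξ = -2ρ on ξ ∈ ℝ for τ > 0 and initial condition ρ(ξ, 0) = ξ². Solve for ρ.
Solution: Substitute ρ = exp(-2τ)u, i.e. u = exp(2τ)ρ.
By the product rule, ρ_τ = exp(-2τ)(u_τ - 2u), ρ_ξ = exp(-2τ)u_ξ.
Substituting into the PDE and dividing by exp(-2τ): u_τ - 2u + 2u_ξ = -2u.
The lower-order terms cancel, leaving the standard advection equation u_τ + 2u_ξ = 0.
Initial data for u: u(ξ,0) = ρ(ξ,0) = ξ².
Solve for u:
  By method of characteristics (waves move right with speed 2):
  Along characteristics ξ - 2τ = const, u is constant, so u(ξ,τ) = f(ξ - 2τ) with f = u(·, 0).
Hence u(ξ,τ) = ξ² - 4ξτ + 4τ².
Transform back: ρ(ξ,τ) = exp(-2τ)u(ξ,τ).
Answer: ρ(ξ, τ) = ξ²exp(-2τ) - 4ξτexp(-2τ) + 4τ²exp(-2τ)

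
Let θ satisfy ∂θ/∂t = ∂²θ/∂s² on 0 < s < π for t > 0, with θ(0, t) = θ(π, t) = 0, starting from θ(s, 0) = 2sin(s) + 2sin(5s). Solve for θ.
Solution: Separating variables: θ = Σ c_n exp(-n²t) sin(ns). From θ(s,0) = 2sin(s) + 2sin(5s): c_1=2, c_5=2.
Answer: θ(s, t) = 2exp(-t)sin(s) + 2exp(-25t)sin(5s)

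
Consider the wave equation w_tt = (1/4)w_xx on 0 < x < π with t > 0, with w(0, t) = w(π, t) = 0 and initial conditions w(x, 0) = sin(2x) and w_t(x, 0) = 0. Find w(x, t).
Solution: Using separation of variables w = X(x)T(t):
Eigenfunctions: sin(nx), n = 1, 2, 3, ...
General solution: w(x, t) = Σ [A_n cos(n t/2) + B_n sin(n t/2)] sin(nx)
From w(x,0) = sin(2x): A_2=1. From w_t(x,0) = 0: all B_n = 0.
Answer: w(x, t) = sin(2x)cos(t)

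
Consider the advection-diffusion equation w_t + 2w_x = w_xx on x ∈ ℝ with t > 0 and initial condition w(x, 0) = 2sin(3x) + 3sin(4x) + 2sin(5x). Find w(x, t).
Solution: Change to a moving frame: let η = x - 2t, σ = t and write w(x,t) = u(η,σ).
By the chain rule w_t = u_σ - 2u_η, w_x = u_η, w_xx = u_ηη.
Then w_t + 2w_x = u_σ: the advection term cancels and the PDE becomes the heat equation u_σ = u_ηη on η ∈ ℝ.
Initial data: u(η,0) = w(η,0) = 2sin(3η) + 3sin(4η) + 2sin(5η).
On η ∈ ℝ each mode satisfies (sin(nη))″ = -n² sin(nη), so exp(-n²σ) sin(nη) solves the heat equation; by superposition u(η,σ) = Σ c_n exp(-n²σ) sin(nη).
Reading off the coefficients: c_3=2, c_4=3, c_5=2, so u(η,σ) = 2exp(-9σ)sin(3η) + 3exp(-16σ)sin(4η) + 2exp(-25σ)sin(5η).
Substituting back η = x - 2t, σ = t: w(x,t) = u(x - 2t, t).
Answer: w(x, t) = -2exp(-9t)sin(6t - 3x) - 3exp(-16t)sin(8t - 4x) - 2exp(-25t)sin(10t - 5x)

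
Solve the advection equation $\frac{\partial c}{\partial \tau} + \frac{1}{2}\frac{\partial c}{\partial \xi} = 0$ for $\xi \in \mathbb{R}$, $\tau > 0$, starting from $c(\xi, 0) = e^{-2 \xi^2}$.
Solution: By characteristics ($d\xi/d\tau = 1/2$), $c(\xi,\tau) = f(\xi - \frac{1}{2}\tau)$ with $f = c( \cdot , 0)$.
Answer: $c(\xi, \tau) = e^{-2 (-\tau/2 + \xi)^2}$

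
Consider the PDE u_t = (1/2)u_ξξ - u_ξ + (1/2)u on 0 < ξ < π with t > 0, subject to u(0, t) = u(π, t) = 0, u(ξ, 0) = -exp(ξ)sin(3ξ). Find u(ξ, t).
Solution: Substitute u = exp(ξ)w.
Then u_ξ = exp(ξ)(w_ξ + w), u_ξξ = exp(ξ)(w_ξξ + 2w_ξ + w), u_t = exp(ξ)w_t; substituting and dividing by exp(ξ), the lower-order terms cancel: w_t = (1/2)w_ξξ (standard heat equation).
Data for w: w(ξ,0) = exp(-ξ)u(ξ,0) = -sin(3ξ). The boundary conditions carry over: w(0,t) = w(π,t) = 0.
Separating variables: w = Σ c_n exp(-n²t/2) sin(nξ). From w(ξ,0) = -sin(3ξ): c_3=-1.
So w(ξ,t) = -exp(-9t/2)sin(3ξ), and u(ξ,t) = exp(ξ)w(ξ,t).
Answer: u(ξ, t) = -exp(-9t/2)exp(ξ)sin(3ξ)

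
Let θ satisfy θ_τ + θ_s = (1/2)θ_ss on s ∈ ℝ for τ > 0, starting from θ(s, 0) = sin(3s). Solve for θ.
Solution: Change to a moving frame: let η = s - τ, σ = τ and write θ(s,τ) = u(η,σ).
By the chain rule θ_τ = u_σ - u_η, θ_s = u_η, θ_ss = u_ηη.
Then θ_τ + θ_s = u_σ: the advection term cancels and the PDE becomes the heat equation u_σ = (1/2)u_ηη on η ∈ ℝ.
Initial data: u(η,0) = θ(η,0) = sin(3η).
On η ∈ ℝ each mode satisfies (sin(nη))″ = -n² sin(nη), so exp(-n²σ/2) sin(nη) solves the heat equation; by superposition u(η,σ) = Σ c_n exp(-n²σ/2) sin(nη).
Reading off the coefficients: c_3=1, so u(η,σ) = exp(-9σ/2)sin(3η).
Substituting back η = s - τ, σ = τ: θ(s,τ) = u(s - τ, τ).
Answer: θ(s, τ) = exp(-9τ/2)sin(3s - 3τ)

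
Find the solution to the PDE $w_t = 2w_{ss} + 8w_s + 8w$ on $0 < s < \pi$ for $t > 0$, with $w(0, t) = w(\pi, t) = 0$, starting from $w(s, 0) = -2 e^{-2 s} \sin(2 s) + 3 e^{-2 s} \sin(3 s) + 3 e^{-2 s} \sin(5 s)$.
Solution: Substitute $w = e^{-2s}u$.
Then $w_s = e^{-2s}(u_s - 2u)$, $w_{ss} = e^{-2s}(u_{ss} - 4u_s + 4u)$, $w_t = e^{-2s}u_t$; substituting and dividing by $e^{-2s}$, the lower-order terms cancel: $u_t = 2u_{ss}$ (standard heat equation).
Data for $u$: $u(s,0) = e^{2s}w(s,0) = -2 \sin(2 s) + 3 \sin(3 s) + 3 \sin(5 s)$. The boundary conditions carry over: $u(0,t) = u(\pi,t) = 0$.
Separating variables: $u = \sum c_n e^{-2n^2t} \sin(ns)$. From $u(s,0) = -2 \sin(2 s) + 3 \sin(3 s) + 3 \sin(5 s)$: $c_2=-2, c_3=3, c_5=3$.
So $u(s,t) = -2 e^{-8 t} \sin(2 s) + 3 e^{-18 t} \sin(3 s) + 3 e^{-50 t} \sin(5 s)$, and $w(s,t) = e^{-2s}u(s,t)$.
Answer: $w(s, t) = -2 e^{-2 s} e^{-8 t} \sin(2 s) + 3 e^{-2 s} e^{-18 t} \sin(3 s) + 3 e^{-2 s} e^{-50 t} \sin(5 s)$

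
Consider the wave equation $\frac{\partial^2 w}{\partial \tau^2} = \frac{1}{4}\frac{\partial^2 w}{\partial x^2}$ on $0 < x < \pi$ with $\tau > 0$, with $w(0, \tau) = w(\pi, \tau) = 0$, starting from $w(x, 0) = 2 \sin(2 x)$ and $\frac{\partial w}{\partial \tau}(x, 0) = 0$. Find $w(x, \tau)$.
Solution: Using separation of variables $w = X(x)T(\tau)$:
Eigenfunctions: $\sin(nx)$, $n = 1, 2, 3, \ldots$
General solution: $w(x, \tau) = \sum [A_n \cos(n \tau/2) + B_n \sin(n \tau/2)] \sin(nx)$
From $w(x,0) = 2 \sin(2 x)$: $A_2=2$. From $w_{\tau}(x,0) = 0$: all $B_n = 0$.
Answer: $w(x, \tau) = 2 \sin(2 x) \cos(\tau)$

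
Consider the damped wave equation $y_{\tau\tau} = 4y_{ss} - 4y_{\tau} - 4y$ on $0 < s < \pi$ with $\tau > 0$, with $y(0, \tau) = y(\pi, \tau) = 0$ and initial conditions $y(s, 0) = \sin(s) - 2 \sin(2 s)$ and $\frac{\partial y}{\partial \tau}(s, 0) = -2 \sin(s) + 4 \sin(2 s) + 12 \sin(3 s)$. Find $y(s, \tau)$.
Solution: Substitute $y = e^{-2\tau}u$, i.e. $u = e^{2\tau}y$.
By the product rule, $y_{\tau} = e^{-2\tau}(u_{\tau} - 2u)$, $y_{\tau\tau} = e^{-2\tau}(u_{\tau\tau} - 4u_{\tau} + 4u)$, $y_{ss} = e^{-2\tau}u_{ss}$.
Substituting into the PDE and dividing by $e^{-2\tau}$: $u_{\tau\tau} - 4u_{\tau} + 4u = 4u_{ss} - 4(u_{\tau} - 2u) - 4u$.
The lower-order terms cancel, leaving the standard wave equation $u_{\tau\tau} = 4u_{ss}$.
Initial data for $u$: $u(s,0) = y(s,0) = \sin(s) - 2 \sin(2 s)$; $u_{\tau}(s,0) = y_{\tau}(s,0) + 2y(s,0) = 12 \sin(3 s)$. The boundary conditions carry over: $u(0,\tau) = u(\pi,\tau) = 0$.
Solve for $u$:
  Using separation of variables $u = X(s)T(\tau)$:
  Eigenfunctions: $\sin(ns)$, $n = 1, 2, 3, \ldots$
  General solution: $u(s, \tau) = \sum [A_n \cos(2n \tau) + B_n \sin(2n \tau)] \sin(ns)$
  From $u(s,0) = \sin(s) - 2 \sin(2 s)$: $A_1=1, A_2=-2$. From $u_{\tau}(s,0) = 12 \sin(3 s)$, using $u_{\tau}(s,0) = \sum \omega_n B_n \sin(ns)$ with $\omega_n = 2n$: $B_3 = 12/6 = 2$.
Hence $u(s,\tau) = \sin(s) \cos(2 \tau) - 2 \sin(2 s) \cos(4 \tau) + 2 \sin(3 s) \sin(6 \tau)$.
Transform back: $y(s,\tau) = e^{-2\tau}u(s,\tau)$.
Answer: $y(s, \tau) = 2 e^{-2 \tau} \sin(6 \tau) \sin(3 s) + e^{-2 \tau} \sin(s) \cos(2 \tau) - 2 e^{-2 \tau} \sin(2 s) \cos(4 \tau)$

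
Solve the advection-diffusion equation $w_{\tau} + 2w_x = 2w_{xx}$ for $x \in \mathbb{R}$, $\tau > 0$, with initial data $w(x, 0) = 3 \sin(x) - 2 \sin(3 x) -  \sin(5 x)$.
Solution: Moving frame: $\eta = x - 2\tau$, $\sigma = \tau$, $w = u(\eta,\sigma)$, so $w_{\tau} = u_{\sigma} - 2u_{\eta}$ and $w_{xx} = u_{\eta\eta}$.
Hence $w_{\tau} + 2w_x = u_{\sigma}$ and the PDE becomes the heat equation $u_{\sigma} = 2u_{\eta\eta}$ on $\eta \in \mathbb{R}$.
Initial data: $u(\eta,0) = w(\eta,0) = 3 \sin(\eta) - 2 \sin(3 \eta) - \sin(5 \eta)$. Each mode $\sin(n\eta)$ decays as $e^{-2n^2\sigma}$ on $\mathbb{R}$, so $u(\eta,\sigma) = \sum c_n e^{-2n^2\sigma} \sin(n\eta)$ with $c_1=3, c_3=-2, c_5=-1$: $u(\eta,\sigma) = 3 e^{-2 \sigma} \sin(\eta) - 2 e^{-18 \sigma} \sin(3 \eta) - e^{-50 \sigma} \sin(5 \eta)$.
Substituting back: $w(x,\tau) = u(x - 2\tau, \tau)$.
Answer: $w(x, \tau) = -3 e^{-2 \tau} \sin(2 \tau - x) + 2 e^{-18 \tau} \sin(6 \tau - 3 x) + e^{-50 \tau} \sin(10 \tau - 5 x)$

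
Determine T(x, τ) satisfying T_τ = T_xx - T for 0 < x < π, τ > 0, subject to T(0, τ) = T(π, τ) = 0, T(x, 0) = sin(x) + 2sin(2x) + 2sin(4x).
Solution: Substitute T = exp(-τ)u, i.e. u = exp(τ)T.
By the product rule, T_τ = exp(-τ)(u_τ - u), T_xx = exp(-τ)u_xx.
Substituting into the PDE and dividing by exp(-τ): u_τ - u = u_xx - u.
The lower-order terms cancel, leaving the standard heat equation u_τ = u_xx.
Initial data for u: u(x,0) = T(x,0) = sin(x) + 2sin(2x) + 2sin(4x). The boundary conditions carry over: u(0,τ) = u(π,τ) = 0.
Solve for u:
  Using separation of variables u = X(x)G(τ):
  Eigenfunctions: sin(nx), n = 1, 2, 3, ...
  General solution: u(x, τ) = Σ c_n sin(nx) exp(-n² τ)
  Matching u(x,0) = sin(x) + 2sin(2x) + 2sin(4x) term by term: c_1=1, c_2=2, c_4=2.
Hence u(x,τ) = exp(-τ)sin(x) + 2exp(-4τ)sin(2x) + 2exp(-16τ)sin(4x).
Transform back: T(x,τ) = exp(-τ)u(x,τ).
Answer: T(x, τ) = exp(-2τ)sin(x) + 2exp(-5τ)sin(2x) + 2exp(-17τ)sin(4x)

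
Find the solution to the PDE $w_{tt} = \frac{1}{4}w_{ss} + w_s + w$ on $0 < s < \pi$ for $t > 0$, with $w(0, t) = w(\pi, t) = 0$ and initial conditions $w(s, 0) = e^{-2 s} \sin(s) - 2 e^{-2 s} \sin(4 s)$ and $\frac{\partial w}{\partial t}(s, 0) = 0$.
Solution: Substitute $w = e^{-2s}u$, i.e. $u = e^{2s}w$.
By the product rule, $w_s = e^{-2s}(u_s - 2u)$, $w_{ss} = e^{-2s}(u_{ss} - 4u_s + 4u)$, $w_{tt} = e^{-2s}u_{tt}$.
Substituting into the PDE and dividing by $e^{-2s}$: $u_{tt} = \frac{1}{4}(u_{ss} - 4u_s + 4u) + (u_s - 2u) + u$.
The lower-order terms cancel, leaving the standard wave equation $u_{tt} = \frac{1}{4}u_{ss}$.
Initial data for $u$: $u(s,0) = e^{2s}w(s,0) = \sin(s) - 2 \sin(4 s)$; $u_t(s,0) = e^{2s}w_t(s,0) = 0$. The boundary conditions carry over: $u(0,t) = u(\pi,t) = 0$.
Solve for $u$:
  Using separation of variables $u = X(s)T(t)$:
  Eigenfunctions: $\sin(ns)$, $n = 1, 2, 3, \ldots$
  General solution: $u(s, t) = \sum [A_n \cos(n t/2) + B_n \sin(n t/2)] \sin(ns)$
  From $u(s,0) = \sin(s) - 2 \sin(4 s)$: $A_1=1, A_4=-2$. From $u_t(s,0) = 0$: all $B_n = 0$.
Hence $u(s,t) = \sin(s) \cos(t/2) - 2 \sin(4 s) \cos(2 t)$.
Transform back: $w(s,t) = e^{-2s}u(s,t)$.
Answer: $w(s, t) = e^{-2 s} \sin(s) \cos(t/2) - 2 e^{-2 s} \sin(4 s) \cos(2 t)$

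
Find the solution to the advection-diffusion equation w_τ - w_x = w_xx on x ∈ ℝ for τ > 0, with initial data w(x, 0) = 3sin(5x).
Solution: Change to a moving frame: let η = x + τ, σ = τ and write w(x,τ) = u(η,σ).
By the chain rule w_τ = u_σ + u_η, w_x = u_η, w_xx = u_ηη.
Then w_τ - w_x = u_σ: the advection term cancels and the PDE becomes the heat equation u_σ = u_ηη on η ∈ ℝ.
Initial data: u(η,0) = w(η,0) = 3sin(5η).
On η ∈ ℝ each mode satisfies (sin(nη))″ = -n² sin(nη), so exp(-n²σ) sin(nη) solves the heat equation; by superposition u(η,σ) = Σ c_n exp(-n²σ) sin(nη).
Reading off the coefficients: c_5=3, so u(η,σ) = 3exp(-25σ)sin(5η).
Substituting back η = x + τ, σ = τ: w(x,τ) = u(x + τ, τ).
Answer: w(x, τ) = 3exp(-25τ)sin(5x + 5τ)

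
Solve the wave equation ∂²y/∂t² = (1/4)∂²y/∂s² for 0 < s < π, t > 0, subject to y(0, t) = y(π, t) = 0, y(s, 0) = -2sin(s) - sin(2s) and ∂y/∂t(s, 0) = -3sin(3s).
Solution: Separating variables: y = Σ [A_n cos(ω_n t) + B_n sin(ω_n t)] sin(ns), ω_n = n/2. From ICs (B_n = velocity coefficient / ω_n): A_1=-2, A_2=-1, B_3=-2.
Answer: y(s, t) = -2sin(s)cos(t/2) - sin(2s)cos(t) - 2sin(3s)sin(3t/2)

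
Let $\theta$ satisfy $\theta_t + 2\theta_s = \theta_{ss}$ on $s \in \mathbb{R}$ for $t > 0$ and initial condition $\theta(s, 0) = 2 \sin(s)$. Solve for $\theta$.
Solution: Moving frame: $\eta = s - 2t$, $\sigma = t$, $\theta = u(\eta,\sigma)$, so $\theta_t = u_{\sigma} - 2u_{\eta}$ and $\theta_{ss} = u_{\eta\eta}$.
Hence $\theta_t + 2\theta_s = u_{\sigma}$ and the PDE becomes the heat equation $u_{\sigma} = u_{\eta\eta}$ on $\eta \in \mathbb{R}$.
Initial data: $u(\eta,0) = \theta(\eta,0) = 2 \sin(\eta)$. Each mode $\sin(n\eta)$ decays as $e^{-n^2\sigma}$ on $\mathbb{R}$, so $u(\eta,\sigma) = \sum c_n e^{-n^2\sigma} \sin(n\eta)$ with $c_1=2$: $u(\eta,\sigma) = 2 e^{-\sigma} \sin(\eta)$.
Substituting back: $\theta(s,t) = u(s - 2t, t)$.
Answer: $\theta(s, t) = 2 e^{-t} \sin(s - 2 t)$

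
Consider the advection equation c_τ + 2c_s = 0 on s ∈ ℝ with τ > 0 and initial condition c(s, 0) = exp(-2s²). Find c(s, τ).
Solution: By characteristics (ds/dτ = 2), c(s,τ) = f(s - 2τ) with f = c(·, 0).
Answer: c(s, τ) = exp(-2(s - 2τ)²)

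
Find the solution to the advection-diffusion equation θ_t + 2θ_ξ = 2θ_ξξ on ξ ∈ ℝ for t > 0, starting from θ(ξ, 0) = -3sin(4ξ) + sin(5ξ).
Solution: Change to a moving frame: let η = ξ - 2t, σ = t and write θ(ξ,t) = u(η,σ).
By the chain rule θ_t = u_σ - 2u_η, θ_ξ = u_η, θ_ξξ = u_ηη.
Then θ_t + 2θ_ξ = u_σ: the advection term cancels and the PDE becomes the heat equation u_σ = 2u_ηη on η ∈ ℝ.
Initial data: u(η,0) = θ(η,0) = -3sin(4η) + sin(5η).
On η ∈ ℝ each mode satisfies (sin(nη))″ = -n² sin(nη), so exp(-2n²σ) sin(nη) solves the heat equation; by superposition u(η,σ) = Σ c_n exp(-2n²σ) sin(nη).
Reading off the coefficients: c_4=-3, c_5=1, so u(η,σ) = -3exp(-32σ)sin(4η) + exp(-50σ)sin(5η).
Substituting back η = ξ - 2t, σ = t: θ(ξ,t) = u(ξ - 2t, t).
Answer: θ(ξ, t) = 3exp(-32t)sin(8t - 4ξ) - exp(-50t)sin(10t - 5ξ)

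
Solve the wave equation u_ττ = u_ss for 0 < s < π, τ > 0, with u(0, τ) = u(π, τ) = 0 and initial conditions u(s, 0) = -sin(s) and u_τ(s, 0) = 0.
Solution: Separating variables: u = Σ [A_n cos(ω_n τ) + B_n sin(ω_n τ)] sin(ns), ω_n = n. From ICs: A_1=-1.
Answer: u(s, τ) = -sin(s)cos(τ)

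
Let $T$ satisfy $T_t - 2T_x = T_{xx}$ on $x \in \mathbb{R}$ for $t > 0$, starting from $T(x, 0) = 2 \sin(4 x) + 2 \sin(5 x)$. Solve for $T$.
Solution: Change to a moving frame: let $\eta = x + 2t$, $\sigma = t$ and write $T(x,t) = u(\eta,\sigma)$.
By the chain rule $T_t = u_{\sigma} + 2u_{\eta}$, $T_x = u_{\eta}$, $T_{xx} = u_{\eta\eta}$.
Then $T_t - 2T_x = u_{\sigma}$: the advection term cancels and the PDE becomes the heat equation $u_{\sigma} = u_{\eta\eta}$ on $\eta \in \mathbb{R}$.
Initial data: $u(\eta,0) = T(\eta,0) = 2 \sin(4 \eta) + 2 \sin(5 \eta)$.
On $\eta \in \mathbb{R}$ each mode satisfies $(\sin(n\eta))'' = -n^2 \sin(n\eta)$, so $e^{-n^2\sigma} \sin(n\eta)$ solves the heat equation; by superposition $u(\eta,\sigma) = \sum c_n e^{-n^2\sigma} \sin(n\eta)$.
Reading off the coefficients: $c_4=2, c_5=2$, so $u(\eta,\sigma) = 2 e^{-16 \sigma} \sin(4 \eta) + 2 e^{-25 \sigma} \sin(5 \eta)$.
Substituting back $\eta = x + 2t$, $\sigma = t$: $T(x,t) = u(x + 2t, t)$.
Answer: $T(x, t) = 2 e^{-16 t} \sin(8 t + 4 x) + 2 e^{-25 t} \sin(10 t + 5 x)$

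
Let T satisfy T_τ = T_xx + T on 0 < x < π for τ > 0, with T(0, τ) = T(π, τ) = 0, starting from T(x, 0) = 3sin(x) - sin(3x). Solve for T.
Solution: Substitute T = exp(τ)u, i.e. u = exp(-τ)T.
By the product rule, T_τ = exp(τ)(u_τ + u), T_xx = exp(τ)u_xx.
Substituting into the PDE and dividing by exp(τ): u_τ + u = u_xx + u.
The lower-order terms cancel, leaving the standard heat equation u_τ = u_xx.
Initial data for u: u(x,0) = T(x,0) = 3sin(x) - sin(3x). The boundary conditions carry over: u(0,τ) = u(π,τ) = 0.
Solve for u:
  Using separation of variables u = X(x)G(τ):
  Eigenfunctions: sin(nx), n = 1, 2, 3, ...
  General solution: u(x, τ) = Σ c_n sin(nx) exp(-n² τ)
  Matching u(x,0) = 3sin(x) - sin(3x) term by term: c_1=3, c_3=-1.
Hence u(x,τ) = 3exp(-τ)sin(x) - exp(-9τ)sin(3x).
Transform back: T(x,τ) = exp(τ)u(x,τ).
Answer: T(x, τ) = 3sin(x) - exp(-8τ)sin(3x)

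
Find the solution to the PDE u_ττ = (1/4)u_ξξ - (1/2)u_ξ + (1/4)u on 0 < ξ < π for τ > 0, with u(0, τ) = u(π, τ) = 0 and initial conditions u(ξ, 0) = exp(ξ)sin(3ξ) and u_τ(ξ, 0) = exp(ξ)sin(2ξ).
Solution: Substitute u = exp(ξ)w, i.e. w = exp(-ξ)u.
By the product rule, u_ξ = exp(ξ)(w_ξ + w), u_ξξ = exp(ξ)(w_ξξ + 2w_ξ + w), u_ττ = exp(ξ)w_ττ.
Substituting into the PDE and dividing by exp(ξ): w_ττ = (1/4)(w_ξξ + 2w_ξ + w) - (1/2)(w_ξ + w) + (1/4)w.
The lower-order terms cancel, leaving the standard wave equation w_ττ = (1/4)w_ξξ.
Initial data for w: w(ξ,0) = exp(-ξ)u(ξ,0) = sin(3ξ); w_τ(ξ,0) = exp(-ξ)u_τ(ξ,0) = sin(2ξ). The boundary conditions carry over: w(0,τ) = w(π,τ) = 0.
Solve for w:
  Using separation of variables w = X(ξ)T(τ):
  Eigenfunctions: sin(nξ), n = 1, 2, 3, ...
  General solution: w(ξ, τ) = Σ [A_n cos(n τ/2) + B_n sin(n τ/2)] sin(nξ)
  From w(ξ,0) = sin(3ξ): A_3=1. From w_τ(ξ,0) = sin(2ξ), using w_τ(ξ,0) = Σ ω_n B_n sin(nξ) with ω_n = n/2: B_2 = 1/1 = 1.
Hence w(ξ,τ) = sin(2ξ)sin(τ) + sin(3ξ)cos(3τ/2).
Transform back: u(ξ,τ) = exp(ξ)w(ξ,τ).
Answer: u(ξ, τ) = exp(ξ)sin(2ξ)sin(τ) + exp(ξ)sin(3ξ)cos(3τ/2)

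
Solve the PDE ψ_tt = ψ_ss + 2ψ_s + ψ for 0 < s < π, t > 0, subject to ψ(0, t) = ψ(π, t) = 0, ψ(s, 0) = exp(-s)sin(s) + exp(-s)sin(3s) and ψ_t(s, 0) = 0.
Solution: Substitute ψ = exp(-s)u, i.e. u = exp(s)ψ.
By the product rule, ψ_s = exp(-s)(u_s - u), ψ_ss = exp(-s)(u_ss - 2u_s + u), ψ_tt = exp(-s)u_tt.
Substituting into the PDE and dividing by exp(-s): u_tt = (u_ss - 2u_s + u) + 2(u_s - u) + u.
The lower-order terms cancel, leaving the standard wave equation u_tt = u_ss.
Initial data for u: u(s,0) = exp(s)ψ(s,0) = sin(s) + sin(3s); u_t(s,0) = exp(s)ψ_t(s,0) = 0. The boundary conditions carry over: u(0,t) = u(π,t) = 0.
Solve for u:
  Using separation of variables u = X(s)T(t):
  Eigenfunctions: sin(ns), n = 1, 2, 3, ...
  General solution: u(s, t) = Σ [A_n cos(n t) + B_n sin(n t)] sin(ns)
  From u(s,0) = sin(s) + sin(3s): A_1=1, A_3=1. From u_t(s,0) = 0: all B_n = 0.
Hence u(s,t) = sin(s)cos(t) + sin(3s)cos(3t).
Transform back: ψ(s,t) = exp(-s)u(s,t).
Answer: ψ(s, t) = exp(-s)sin(s)cos(t) + exp(-s)sin(3s)cos(3t)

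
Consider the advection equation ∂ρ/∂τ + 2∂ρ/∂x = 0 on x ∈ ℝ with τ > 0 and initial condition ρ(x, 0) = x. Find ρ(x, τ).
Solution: By characteristics (dx/dτ = 2), ρ(x,τ) = f(x - 2τ) with f = ρ(·, 0).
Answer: ρ(x, τ) = x - 2τ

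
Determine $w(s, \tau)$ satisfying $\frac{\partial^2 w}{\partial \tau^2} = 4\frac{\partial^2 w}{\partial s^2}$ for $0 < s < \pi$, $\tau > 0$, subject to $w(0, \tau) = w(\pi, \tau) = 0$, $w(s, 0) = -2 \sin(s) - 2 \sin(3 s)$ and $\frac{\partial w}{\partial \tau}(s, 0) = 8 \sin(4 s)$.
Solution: Separating variables: $w = \sum [A_n \cos(\omega_n \tau) + B_n \sin(\omega_n \tau)] \sin(ns)$, $\omega_n = 2n$. From ICs ($B_n$ = velocity coefficient / $\omega_n$): $A_1=-2, A_3=-2, B_4=1$.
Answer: $w(s, \tau) = \sin(8 \tau) \sin(4 s) - 2 \sin(s) \cos(2 \tau) - 2 \sin(3 s) \cos(6 \tau)$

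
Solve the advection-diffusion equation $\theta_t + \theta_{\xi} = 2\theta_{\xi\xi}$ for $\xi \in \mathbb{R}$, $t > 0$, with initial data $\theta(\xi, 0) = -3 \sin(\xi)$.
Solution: Change to a moving frame: let $\eta = \xi - t$, $\sigma = t$ and write $\theta(\xi,t) = u(\eta,\sigma)$.
By the chain rule $\theta_t = u_{\sigma} - u_{\eta}$, $\theta_{\xi} = u_{\eta}$, $\theta_{\xi\xi} = u_{\eta\eta}$.
Then $\theta_t + \theta_{\xi} = u_{\sigma}$: the advection term cancels and the PDE becomes the heat equation $u_{\sigma} = 2u_{\eta\eta}$ on $\eta \in \mathbb{R}$.
Initial data: $u(\eta,0) = \theta(\eta,0) = -3 \sin(\eta)$.
On $\eta \in \mathbb{R}$ each mode satisfies $(\sin(n\eta))'' = -n^2 \sin(n\eta)$, so $e^{-2n^2\sigma} \sin(n\eta)$ solves the heat equation; by superposition $u(\eta,\sigma) = \sum c_n e^{-2n^2\sigma} \sin(n\eta)$.
Reading off the coefficients: $c_1=-3$, so $u(\eta,\sigma) = -3 e^{-2 \sigma} \sin(\eta)$.
Substituting back $\eta = \xi - t$, $\sigma = t$: $\theta(\xi,t) = u(\xi - t, t)$.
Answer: $\theta(\xi, t) = -3 e^{-2 t} \sin(\xi - t)$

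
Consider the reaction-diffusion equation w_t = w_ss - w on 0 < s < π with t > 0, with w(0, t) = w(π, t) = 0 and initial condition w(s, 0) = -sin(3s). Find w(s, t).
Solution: Substitute w = exp(-t)u, i.e. u = exp(t)w.
By the product rule, w_t = exp(-t)(u_t - u), w_ss = exp(-t)u_ss.
Substituting into the PDE and dividing by exp(-t): u_t - u = u_ss - u.
The lower-order terms cancel, leaving the standard heat equation u_t = u_ss.
Initial data for u: u(s,0) = w(s,0) = -sin(3s). The boundary conditions carry over: u(0,t) = u(π,t) = 0.
Solve for u:
  Using separation of variables u = X(s)T(t):
  Eigenfunctions: sin(ns), n = 1, 2, 3, ...
  General solution: u(s, t) = Σ c_n sin(ns) exp(-n² t)
  Matching u(s,0) = -sin(3s) term by term: c_3=-1.
Hence u(s,t) = -exp(-9t)sin(3s).
Transform back: w(s,t) = exp(-t)u(s,t).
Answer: w(s, t) = -exp(-10t)sin(3s)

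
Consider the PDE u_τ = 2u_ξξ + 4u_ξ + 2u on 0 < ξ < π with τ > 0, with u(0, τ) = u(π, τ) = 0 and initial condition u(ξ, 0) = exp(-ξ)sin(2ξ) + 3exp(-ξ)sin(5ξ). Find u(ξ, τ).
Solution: Substitute u = exp(-ξ)w, i.e. w = exp(ξ)u.
By the product rule, u_ξ = exp(-ξ)(w_ξ - w), u_ξξ = exp(-ξ)(w_ξξ - 2w_ξ + w), u_τ = exp(-ξ)w_τ.
Substituting into the PDE and dividing by exp(-ξ): w_τ = 2(w_ξξ - 2w_ξ + w) + 4(w_ξ - w) + 2w.
The lower-order terms cancel, leaving the standard heat equation w_τ = 2w_ξξ.
Initial data for w: w(ξ,0) = exp(ξ)u(ξ,0) = sin(2ξ) + 3sin(5ξ). The boundary conditions carry over: w(0,τ) = w(π,τ) = 0.
Solve for w:
  Using separation of variables w = X(ξ)T(τ):
  Eigenfunctions: sin(nξ), n = 1, 2, 3, ...
  General solution: w(ξ, τ) = Σ c_n sin(nξ) exp(-2n² τ)
  Matching w(ξ,0) = sin(2ξ) + 3sin(5ξ) term by term: c_2=1, c_5=3.
Hence w(ξ,τ) = exp(-8τ)sin(2ξ) + 3exp(-50τ)sin(5ξ).
Transform back: u(ξ,τ) = exp(-ξ)w(ξ,τ).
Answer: u(ξ, τ) = exp(-ξ)exp(-8τ)sin(2ξ) + 3exp(-ξ)exp(-50τ)sin(5ξ)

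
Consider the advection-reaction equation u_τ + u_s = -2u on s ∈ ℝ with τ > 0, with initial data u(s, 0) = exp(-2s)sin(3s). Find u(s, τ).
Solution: Substitute u = exp(-2s)w.
Then u_s = exp(-2s)(w_s - 2w), u_τ = exp(-2s)w_τ; substituting and dividing by exp(-2s), the lower-order terms cancel: w_τ + w_s = 0 (standard advection equation).
Data for w: w(s,0) = exp(2s)u(s,0) = sin(3s).
By characteristics (ds/dτ = 1), w(s,τ) = f(s - τ) with f = w(·, 0).
So w(s,τ) = sin(3s - 3τ), and u(s,τ) = exp(-2s)w(s,τ).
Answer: u(s, τ) = exp(-2s)sin(3s - 3τ)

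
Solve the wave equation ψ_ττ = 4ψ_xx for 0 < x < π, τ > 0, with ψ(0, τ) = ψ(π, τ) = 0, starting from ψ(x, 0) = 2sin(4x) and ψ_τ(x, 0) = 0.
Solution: Using separation of variables ψ = X(x)T(τ):
Eigenfunctions: sin(nx), n = 1, 2, 3, ...
General solution: ψ(x, τ) = Σ [A_n cos(2n τ) + B_n sin(2n τ)] sin(nx)
From ψ(x,0) = 2sin(4x): A_4=2. From ψ_τ(x,0) = 0: all B_n = 0.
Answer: ψ(x, τ) = 2sin(4x)cos(8τ)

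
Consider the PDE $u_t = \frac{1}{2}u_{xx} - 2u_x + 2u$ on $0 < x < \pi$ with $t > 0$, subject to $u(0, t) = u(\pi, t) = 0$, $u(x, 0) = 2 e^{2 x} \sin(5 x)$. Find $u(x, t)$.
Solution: Substitute $u = e^{2x}w$.
Then $u_x = e^{2x}(w_x + 2w)$, $u_{xx} = e^{2x}(w_{xx} + 4w_x + 4w)$, $u_t = e^{2x}w_t$; substituting and dividing by $e^{2x}$, the lower-order terms cancel: $w_t = \frac{1}{2}w_{xx}$ (standard heat equation).
Data for $w$: $w(x,0) = e^{-2x}u(x,0) = 2 \sin(5 x)$. The boundary conditions carry over: $w(0,t) = w(\pi,t) = 0$.
Separating variables: $w = \sum c_n e^{-n^2t/2} \sin(nx)$. From $w(x,0) = 2 \sin(5 x)$: $c_5=2$.
So $w(x,t) = 2 e^{-25 t/2} \sin(5 x)$, and $u(x,t) = e^{2x}w(x,t)$.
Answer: $u(x, t) = 2 e^{-25 t/2} e^{2 x} \sin(5 x)$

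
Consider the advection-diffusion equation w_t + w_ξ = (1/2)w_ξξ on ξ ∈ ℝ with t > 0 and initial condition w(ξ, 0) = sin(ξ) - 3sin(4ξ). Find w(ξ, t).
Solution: Moving frame: η = ξ - t, σ = t, w = u(η,σ), so w_t = u_σ - u_η and w_ξξ = u_ηη.
Hence w_t + w_ξ = u_σ and the PDE becomes the heat equation u_σ = (1/2)u_ηη on η ∈ ℝ.
Initial data: u(η,0) = w(η,0) = sin(η) - 3sin(4η). Each mode sin(nη) decays as exp(-n²σ/2) on ℝ, so u(η,σ) = Σ c_n exp(-n²σ/2) sin(nη) with c_1=1, c_4=-3: u(η,σ) = -3exp(-8σ)sin(4η) + exp(-σ/2)sin(η).
Substituting back: w(ξ,t) = u(ξ - t, t).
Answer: w(ξ, t) = 3exp(-8t)sin(4t - 4ξ) - exp(-t/2)sin(t - ξ)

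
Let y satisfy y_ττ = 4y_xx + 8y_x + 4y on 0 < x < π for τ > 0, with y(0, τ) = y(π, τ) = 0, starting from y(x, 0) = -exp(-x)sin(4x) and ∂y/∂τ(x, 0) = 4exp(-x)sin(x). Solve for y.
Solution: Substitute y = exp(-x)u.
Then y_x = exp(-x)(u_x - u), y_xx = exp(-x)(u_xx - 2u_x + u), y_ττ = exp(-x)u_ττ; substituting and dividing by exp(-x), the lower-order terms cancel: u_ττ = 4u_xx (standard wave equation).
Data for u: u(x,0) = exp(x)y(x,0) = -sin(4x); u_τ(x,0) = exp(x)y_τ(x,0) = 4sin(x). The boundary conditions carry over: u(0,τ) = u(π,τ) = 0.
Separating variables: u = Σ [A_n cos(ω_n τ) + B_n sin(ω_n τ)] sin(nx), ω_n = 2n. From ICs (B_n = velocity coefficient / ω_n): A_4=-1, B_1=2.
So u(x,τ) = 2sin(x)sin(2τ) - sin(4x)cos(8τ), and y(x,τ) = exp(-x)u(x,τ).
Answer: y(x, τ) = 2exp(-x)sin(x)sin(2τ) - exp(-x)sin(4x)cos(8τ)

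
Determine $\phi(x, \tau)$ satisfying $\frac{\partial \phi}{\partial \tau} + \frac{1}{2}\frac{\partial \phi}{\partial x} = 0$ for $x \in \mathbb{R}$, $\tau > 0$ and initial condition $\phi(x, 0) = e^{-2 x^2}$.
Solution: By method of characteristics (waves move right with speed 1/2):
Along characteristics $x - \frac{1}{2}\tau =$ const, $\phi$ is constant, so $\phi(x,\tau) = f(x - \frac{1}{2}\tau)$ with $f = \phi( \cdot , 0)$.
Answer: $\phi(x, \tau) = e^{-2 (-\tau/2 + x)^2}$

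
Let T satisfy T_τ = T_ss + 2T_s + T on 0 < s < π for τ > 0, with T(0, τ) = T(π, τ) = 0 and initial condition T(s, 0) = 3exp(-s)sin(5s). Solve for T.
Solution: Substitute T = exp(-s)u, i.e. u = exp(s)T.
By the product rule, T_s = exp(-s)(u_s - u), T_ss = exp(-s)(u_ss - 2u_s + u), T_τ = exp(-s)u_τ.
Substituting into the PDE and dividing by exp(-s): u_τ = (u_ss - 2u_s + u) + 2(u_s - u) + u.
The lower-order terms cancel, leaving the standard heat equation u_τ = u_ss.
Initial data for u: u(s,0) = exp(s)T(s,0) = 3sin(5s). The boundary conditions carry over: u(0,τ) = u(π,τ) = 0.
Solve for u:
  Using separation of variables u = X(s)G(τ):
  Eigenfunctions: sin(ns), n = 1, 2, 3, ...
  General solution: u(s, τ) = Σ c_n sin(ns) exp(-n² τ)
  Matching u(s,0) = 3sin(5s) term by term: c_5=3.
Hence u(s,τ) = 3exp(-25τ)sin(5s).
Transform back: T(s,τ) = exp(-s)u(s,τ).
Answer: T(s, τ) = 3exp(-s)exp(-25τ)sin(5s)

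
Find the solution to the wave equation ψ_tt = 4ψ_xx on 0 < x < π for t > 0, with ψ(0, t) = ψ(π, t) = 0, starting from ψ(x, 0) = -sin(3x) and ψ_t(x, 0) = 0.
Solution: Separating variables: ψ = Σ [A_n cos(ω_n t) + B_n sin(ω_n t)] sin(nx), ω_n = 2n. From ICs: A_3=-1.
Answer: ψ(x, t) = -sin(3x)cos(6t)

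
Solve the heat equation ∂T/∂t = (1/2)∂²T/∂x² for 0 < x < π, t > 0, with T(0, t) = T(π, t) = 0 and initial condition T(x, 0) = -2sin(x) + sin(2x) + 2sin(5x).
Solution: Using separation of variables T = X(x)G(t):
Eigenfunctions: sin(nx), n = 1, 2, 3, ...
General solution: T(x, t) = Σ c_n sin(nx) exp(-n² t/2)
Matching T(x,0) = -2sin(x) + sin(2x) + 2sin(5x) term by term: c_1=-2, c_2=1, c_5=2.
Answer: T(x, t) = exp(-2t)sin(2x) - 2exp(-t/2)sin(x) + 2exp(-25t/2)sin(5x)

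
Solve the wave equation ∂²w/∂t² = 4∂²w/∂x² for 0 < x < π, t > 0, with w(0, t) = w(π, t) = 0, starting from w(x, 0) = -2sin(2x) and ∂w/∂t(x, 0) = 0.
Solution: Using separation of variables w = X(x)T(t):
Eigenfunctions: sin(nx), n = 1, 2, 3, ...
General solution: w(x, t) = Σ [A_n cos(2n t) + B_n sin(2n t)] sin(nx)
From w(x,0) = -2sin(2x): A_2=-2. From w_t(x,0) = 0: all B_n = 0.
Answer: w(x, t) = -2sin(2x)cos(4t)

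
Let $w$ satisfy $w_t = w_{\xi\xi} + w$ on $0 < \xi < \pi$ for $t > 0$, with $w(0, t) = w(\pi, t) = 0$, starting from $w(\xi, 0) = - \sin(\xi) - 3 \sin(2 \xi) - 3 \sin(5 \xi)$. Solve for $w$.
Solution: Substitute $w = e^{t}u$, i.e. $u = e^{-t}w$.
By the product rule, $w_t = e^{t}(u_t + u)$, $w_{\xi\xi} = e^{t}u_{\xi\xi}$.
Substituting into the PDE and dividing by $e^{t}$: $u_t + u = u_{\xi\xi} + u$.
The lower-order terms cancel, leaving the standard heat equation $u_t = u_{\xi\xi}$.
Initial data for $u$: $u(\xi,0) = w(\xi,0) = - \sin(\xi) - 3 \sin(2 \xi) - 3 \sin(5 \xi)$. The boundary conditions carry over: $u(0,t) = u(\pi,t) = 0$.
Solve for $u$:
  Using separation of variables $u = X(\xi)T(t)$:
  Eigenfunctions: $\sin(n\xi)$, $n = 1, 2, 3, \ldots$
  General solution: $u(\xi, t) = \sum c_n \sin(n\xi) e^{-n^2 t}$
  Matching $u(\xi,0) = - \sin(\xi) - 3 \sin(2 \xi) - 3 \sin(5 \xi)$ term by term: $c_1=-1, c_2=-3, c_5=-3$.
Hence $u(\xi,t) = - e^{-t} \sin(\xi) - 3 e^{-4 t} \sin(2 \xi) - 3 e^{-25 t} \sin(5 \xi)$.
Transform back: $w(\xi,t) = e^{t}u(\xi,t)$.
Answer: $w(\xi, t) = - \sin(\xi) - 3 e^{-3 t} \sin(2 \xi) - 3 e^{-24 t} \sin(5 \xi)$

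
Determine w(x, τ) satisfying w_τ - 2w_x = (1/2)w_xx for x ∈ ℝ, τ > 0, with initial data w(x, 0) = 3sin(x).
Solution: Moving frame: η = x + 2τ, σ = τ, w = u(η,σ), so w_τ = u_σ + 2u_η and w_xx = u_ηη.
Hence w_τ - 2w_x = u_σ and the PDE becomes the heat equation u_σ = (1/2)u_ηη on η ∈ ℝ.
Initial data: u(η,0) = w(η,0) = 3sin(η). Each mode sin(nη) decays as exp(-n²σ/2) on ℝ, so u(η,σ) = Σ c_n exp(-n²σ/2) sin(nη) with c_1=3: u(η,σ) = 3exp(-σ/2)sin(η).
Substituting back: w(x,τ) = u(x + 2τ, τ).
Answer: w(x, τ) = 3exp(-τ/2)sin(x + 2τ)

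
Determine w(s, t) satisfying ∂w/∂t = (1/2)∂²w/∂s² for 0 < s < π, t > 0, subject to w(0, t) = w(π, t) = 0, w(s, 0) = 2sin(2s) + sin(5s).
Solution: Separating variables: w = Σ c_n exp(-n²t/2) sin(ns). From w(s,0) = 2sin(2s) + sin(5s): c_2=2, c_5=1.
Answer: w(s, t) = 2exp(-2t)sin(2s) + exp(-25t/2)sin(5s)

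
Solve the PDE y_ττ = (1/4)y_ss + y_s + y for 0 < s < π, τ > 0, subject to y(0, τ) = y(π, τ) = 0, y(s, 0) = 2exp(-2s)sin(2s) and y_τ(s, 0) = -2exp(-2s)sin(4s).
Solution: Substitute y = exp(-2s)u, i.e. u = exp(2s)y.
By the product rule, y_s = exp(-2s)(u_s - 2u), y_ss = exp(-2s)(u_ss - 4u_s + 4u), y_ττ = exp(-2s)u_ττ.
Substituting into the PDE and dividing by exp(-2s): u_ττ = (1/4)(u_ss - 4u_s + 4u) + (u_s - 2u) + u.
The lower-order terms cancel, leaving the standard wave equation u_ττ = (1/4)u_ss.
Initial data for u: u(s,0) = exp(2s)y(s,0) = 2sin(2s); u_τ(s,0) = exp(2s)y_τ(s,0) = -2sin(4s). The boundary conditions carry over: u(0,τ) = u(π,τ) = 0.
Solve for u:
  Using separation of variables u = X(s)T(τ):
  Eigenfunctions: sin(ns), n = 1, 2, 3, ...
  General solution: u(s, τ) = Σ [A_n cos(n τ/2) + B_n sin(n τ/2)] sin(ns)
  From u(s,0) = 2sin(2s): A_2=2. From u_τ(s,0) = -2sin(4s), using u_τ(s,0) = Σ ω_n B_n sin(ns) with ω_n = n/2: B_4 = (-2)/2 = -1.
Hence u(s,τ) = 2sin(2s)cos(τ) - sin(4s)sin(2τ).
Transform back: y(s,τ) = exp(-2s)u(s,τ).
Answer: y(s, τ) = 2exp(-2s)sin(2s)cos(τ) - exp(-2s)sin(4s)sin(2τ)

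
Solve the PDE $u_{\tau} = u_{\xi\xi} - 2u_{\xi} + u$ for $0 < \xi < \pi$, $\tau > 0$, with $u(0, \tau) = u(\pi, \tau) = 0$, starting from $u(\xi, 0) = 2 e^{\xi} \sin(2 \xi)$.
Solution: Substitute $u = e^{\xi}w$, i.e. $w = e^{-\xi}u$.
By the product rule, $u_{\xi} = e^{\xi}(w_{\xi} + w)$, $u_{\xi\xi} = e^{\xi}(w_{\xi\xi} + 2w_{\xi} + w)$, $u_{\tau} = e^{\xi}w_{\tau}$.
Substituting into the PDE and dividing by $e^{\xi}$: $w_{\tau} = (w_{\xi\xi} + 2w_{\xi} + w) - 2(w_{\xi} + w) + w$.
The lower-order terms cancel, leaving the standard heat equation $w_{\tau} = w_{\xi\xi}$.
Initial data for $w$: $w(\xi,0) = e^{-\xi}u(\xi,0) = 2 \sin(2 \xi)$. The boundary conditions carry over: $w(0,\tau) = w(\pi,\tau) = 0$.
Solve for $w$:
  Using separation of variables $w = X(\xi)T(\tau)$:
  Eigenfunctions: $\sin(n\xi)$, $n = 1, 2, 3, \ldots$
  General solution: $w(\xi, \tau) = \sum c_n \sin(n\xi) e^{-n^2 \tau}$
  Matching $w(\xi,0) = 2 \sin(2 \xi)$ term by term: $c_2=2$.
Hence $w(\xi,\tau) = 2 e^{-4 \tau} \sin(2 \xi)$.
Transform back: $u(\xi,\tau) = e^{\xi}w(\xi,\tau)$.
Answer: $u(\xi, \tau) = 2 e^{-4 \tau} e^{\xi} \sin(2 \xi)$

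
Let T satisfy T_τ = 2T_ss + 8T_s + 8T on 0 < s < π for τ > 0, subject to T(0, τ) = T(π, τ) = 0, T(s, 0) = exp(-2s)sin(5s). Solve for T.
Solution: Substitute T = exp(-2s)u.
Then T_s = exp(-2s)(u_s - 2u), T_ss = exp(-2s)(u_ss - 4u_s + 4u), T_τ = exp(-2s)u_τ; substituting and dividing by exp(-2s), the lower-order terms cancel: u_τ = 2u_ss (standard heat equation).
Data for u: u(s,0) = exp(2s)T(s,0) = sin(5s). The boundary conditions carry over: u(0,τ) = u(π,τ) = 0.
Separating variables: u = Σ c_n exp(-2n²τ) sin(ns). From u(s,0) = sin(5s): c_5=1.
So u(s,τ) = exp(-50τ)sin(5s), and T(s,τ) = exp(-2s)u(s,τ).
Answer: T(s, τ) = exp(-2s)exp(-50τ)sin(5s)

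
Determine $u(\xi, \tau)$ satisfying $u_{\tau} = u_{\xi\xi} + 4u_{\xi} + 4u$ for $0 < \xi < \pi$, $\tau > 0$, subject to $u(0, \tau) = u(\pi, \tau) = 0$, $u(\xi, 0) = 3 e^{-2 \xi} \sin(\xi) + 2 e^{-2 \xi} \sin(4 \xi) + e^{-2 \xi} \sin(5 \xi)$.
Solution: Substitute $u = e^{-2\xi}w$, i.e. $w = e^{2\xi}u$.
By the product rule, $u_{\xi} = e^{-2\xi}(w_{\xi} - 2w)$, $u_{\xi\xi} = e^{-2\xi}(w_{\xi\xi} - 4w_{\xi} + 4w)$, $u_{\tau} = e^{-2\xi}w_{\tau}$.
Substituting into the PDE and dividing by $e^{-2\xi}$: $w_{\tau} = (w_{\xi\xi} - 4w_{\xi} + 4w) + 4(w_{\xi} - 2w) + 4w$.
The lower-order terms cancel, leaving the standard heat equation $w_{\tau} = w_{\xi\xi}$.
Initial data for $w$: $w(\xi,0) = e^{2\xi}u(\xi,0) = 3 \sin(\xi) + 2 \sin(4 \xi) + \sin(5 \xi)$. The boundary conditions carry over: $w(0,\tau) = w(\pi,\tau) = 0$.
Solve for $w$:
  Using separation of variables $w = X(\xi)T(\tau)$:
  Eigenfunctions: $\sin(n\xi)$, $n = 1, 2, 3, \ldots$
  General solution: $w(\xi, \tau) = \sum c_n \sin(n\xi) e^{-n^2 \tau}$
  Matching $w(\xi,0) = 3 \sin(\xi) + 2 \sin(4 \xi) + \sin(5 \xi)$ term by term: $c_1=3, c_4=2, c_5=1$.
Hence $w(\xi,\tau) = 3 e^{-\tau} \sin(\xi) + 2 e^{-16 \tau} \sin(4 \xi) + e^{-25 \tau} \sin(5 \xi)$.
Transform back: $u(\xi,\tau) = e^{-2\xi}w(\xi,\tau)$.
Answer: $u(\xi, \tau) = 3 e^{-\tau} e^{-2 \xi} \sin(\xi) + 2 e^{-16 \tau} e^{-2 \xi} \sin(4 \xi) + e^{-25 \tau} e^{-2 \xi} \sin(5 \xi)$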